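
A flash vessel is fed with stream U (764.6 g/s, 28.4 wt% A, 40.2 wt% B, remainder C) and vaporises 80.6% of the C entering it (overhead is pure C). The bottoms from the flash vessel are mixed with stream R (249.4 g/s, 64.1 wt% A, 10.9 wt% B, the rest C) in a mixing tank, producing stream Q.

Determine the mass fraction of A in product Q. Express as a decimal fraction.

Vapour removed = 0.806×0.314×764.6 = 193.51 g/s; concentrate = 571.09 g/s.
A reaching the mixer = 217.15 (from concentrate) + 249.4×0.641 = 377.01 g/s.
Product flow = 571.09 + 249.4 = 820.49 g/s; A fraction = 0.459.

0.459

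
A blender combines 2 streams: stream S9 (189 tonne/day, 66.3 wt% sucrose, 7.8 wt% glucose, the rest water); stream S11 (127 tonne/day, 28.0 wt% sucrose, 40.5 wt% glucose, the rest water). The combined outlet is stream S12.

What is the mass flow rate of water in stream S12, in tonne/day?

88.96 tonne/day

water out = water in = 189×0.259 + 127×0.315 = 88.956 tonne/day.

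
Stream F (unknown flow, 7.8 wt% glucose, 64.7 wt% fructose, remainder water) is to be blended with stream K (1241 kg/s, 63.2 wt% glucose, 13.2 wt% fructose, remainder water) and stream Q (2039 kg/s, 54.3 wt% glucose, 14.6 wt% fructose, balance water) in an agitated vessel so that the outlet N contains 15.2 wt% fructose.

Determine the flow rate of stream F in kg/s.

Let F be the unknown flow. Total out = 3280 + F.
fructose balance: 461.51 + 0.647·F = 0.152·(3280 + F)
(0.647 − 0.152)·F = 0.152×3280 − 461.51 = 37.054
F = 37.054 / 0.495 = 74.857 kg/s

74.86 kg/s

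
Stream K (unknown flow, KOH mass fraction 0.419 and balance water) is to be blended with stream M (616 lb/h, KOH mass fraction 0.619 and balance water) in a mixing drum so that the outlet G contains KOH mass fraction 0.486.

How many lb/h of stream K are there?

Let K be the unknown flow. Total out = 616 + K.
KOH balance: 381.3 + 0.419·K = 0.486·(616 + K)
(0.419 − 0.486)·K = 0.486×616 − 381.3 = -81.928
K = -81.928 / -0.067 = 1222.8 lb/h

1223 lb/h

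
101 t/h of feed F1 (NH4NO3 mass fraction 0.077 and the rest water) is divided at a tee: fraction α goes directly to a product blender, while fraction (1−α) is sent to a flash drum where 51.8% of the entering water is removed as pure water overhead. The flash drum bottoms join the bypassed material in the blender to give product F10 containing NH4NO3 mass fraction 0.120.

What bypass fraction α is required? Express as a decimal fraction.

All 101×0.077 = 7.777 t/h of NH4NO3 reaches F10, so F10 = 7.777/0.120 = 64.808 t/h and vapour = 36.192 t/h.
The evaporator receives (1−α)·101 of feed at 0.923 water and removes 0.518 of that water:
0.518×0.923×(1−α)×101 = 36.192
(1−α) = 36.192/48.29 = 0.7495;  α = 0.2505.

0.251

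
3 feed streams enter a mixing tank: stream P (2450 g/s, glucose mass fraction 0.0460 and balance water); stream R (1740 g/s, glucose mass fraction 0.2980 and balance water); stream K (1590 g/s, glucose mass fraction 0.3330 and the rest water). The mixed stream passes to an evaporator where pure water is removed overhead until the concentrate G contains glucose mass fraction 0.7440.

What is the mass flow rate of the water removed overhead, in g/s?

4220 g/s

glucose entering = 2450×0.046 + 1740×0.298 + 1590×0.333 = 1160.7 g/s.
All glucose reports to G, so G = 1160.7/0.744 = 1560.1 g/s.
Total feed = 5780 g/s; overhead = 5780 − 1560.1 = 4219.9 g/s.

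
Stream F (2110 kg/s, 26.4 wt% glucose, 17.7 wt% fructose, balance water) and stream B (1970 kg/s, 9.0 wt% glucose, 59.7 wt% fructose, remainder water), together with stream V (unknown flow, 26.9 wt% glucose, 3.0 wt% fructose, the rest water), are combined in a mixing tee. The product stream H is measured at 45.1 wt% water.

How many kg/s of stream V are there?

175.9 kg/s

Let V be the unknown flow. Total out = 4080 + V.
water balance: 1796.1 + 0.701·V = 0.451·(4080 + V)
(0.701 − 0.451)·V = 0.451×4080 − 1796.1 = 43.98
V = 43.98 / 0.250 = 175.92 kg/s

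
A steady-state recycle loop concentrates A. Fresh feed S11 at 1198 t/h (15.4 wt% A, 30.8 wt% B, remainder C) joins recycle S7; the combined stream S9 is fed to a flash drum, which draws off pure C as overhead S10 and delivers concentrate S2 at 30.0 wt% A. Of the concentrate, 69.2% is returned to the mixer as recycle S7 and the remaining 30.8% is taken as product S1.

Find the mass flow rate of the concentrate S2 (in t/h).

1997 t/h

Overall A balance (none leaves overhead): A in fresh feed = A in product, i.e. 1198×0.154 = (1−0.692)·S2·0.300.
S2 = 184.49/(0.300×0.308) = 1996.7 t/h.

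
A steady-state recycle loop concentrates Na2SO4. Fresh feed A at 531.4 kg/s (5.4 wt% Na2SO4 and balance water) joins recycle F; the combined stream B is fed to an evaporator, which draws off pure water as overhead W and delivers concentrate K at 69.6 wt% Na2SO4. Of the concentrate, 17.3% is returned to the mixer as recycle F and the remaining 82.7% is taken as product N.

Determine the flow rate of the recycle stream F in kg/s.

8.625 kg/s

Overall Na2SO4 balance (none leaves overhead): Na2SO4 in fresh feed = Na2SO4 in product, i.e. 531.4×0.054 = (1−0.173)·K·0.696.
K = 28.696/(0.696×0.827) = 49.854 kg/s.
Recycle F = 0.173×49.854 = 8.6248 kg/s.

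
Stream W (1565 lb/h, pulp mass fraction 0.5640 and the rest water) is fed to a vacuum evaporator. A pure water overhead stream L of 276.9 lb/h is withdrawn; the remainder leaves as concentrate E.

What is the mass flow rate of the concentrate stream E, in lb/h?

1288 lb/h

Concentrate = 1565 − 276.9 = 1288.1 lb/h.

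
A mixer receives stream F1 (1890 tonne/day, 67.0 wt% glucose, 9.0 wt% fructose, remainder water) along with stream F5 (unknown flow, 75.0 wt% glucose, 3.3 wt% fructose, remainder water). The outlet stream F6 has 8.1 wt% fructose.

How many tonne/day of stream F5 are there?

Let F5 be the unknown flow. Total out = 1890 + F5.
fructose balance: 170.1 + 0.033·F5 = 0.081·(1890 + F5)
(0.033 − 0.081)·F5 = 0.081×1890 − 170.1 = -17.01
F5 = -17.01 / -0.048 = 354.37 tonne/day

354.4 tonne/day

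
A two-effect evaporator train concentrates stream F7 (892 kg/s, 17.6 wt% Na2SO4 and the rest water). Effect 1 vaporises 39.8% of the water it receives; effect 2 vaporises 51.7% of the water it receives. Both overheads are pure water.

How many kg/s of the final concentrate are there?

water in feed = 892×0.824 = 735.01 kg/s.
After stage 1: water left = (1−0.398)×735.01 = 442.47; stream total = 599.47 kg/s.
After stage 2: water left = (1−0.517)×442.47 = 213.72; final concentrate = 370.71 kg/s.

370.7 kg/s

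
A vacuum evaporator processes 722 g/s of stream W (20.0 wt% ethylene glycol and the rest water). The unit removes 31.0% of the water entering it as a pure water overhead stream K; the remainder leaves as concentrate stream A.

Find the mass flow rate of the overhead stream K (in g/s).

179.1 g/s

water entering = 722×0.800 = 577.6 g/s; overhead removed = 0.310×577.6 = 179.06 g/s.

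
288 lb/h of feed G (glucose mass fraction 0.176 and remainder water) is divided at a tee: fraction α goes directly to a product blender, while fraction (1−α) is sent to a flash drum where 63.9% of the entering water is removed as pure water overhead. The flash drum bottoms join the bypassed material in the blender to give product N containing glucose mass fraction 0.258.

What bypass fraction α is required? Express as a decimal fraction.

All 288×0.176 = 50.688 lb/h of glucose reaches N, so N = 50.688/0.258 = 196.47 lb/h and vapour = 91.535 lb/h.
The evaporator receives (1−α)·288 of feed at 0.824 water and removes 0.639 of that water:
0.639×0.824×(1−α)×288 = 91.535
(1−α) = 91.535/151.64 = 0.6036;  α = 0.3964.

0.396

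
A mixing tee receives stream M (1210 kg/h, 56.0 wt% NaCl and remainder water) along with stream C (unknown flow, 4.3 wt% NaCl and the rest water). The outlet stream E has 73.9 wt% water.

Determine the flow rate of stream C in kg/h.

1660 kg/h

Let C be the unknown flow. Total out = 1210 + C.
water balance: 532.4 + 0.957·C = 0.739·(1210 + C)
(0.957 − 0.739)·C = 0.739×1210 − 532.4 = 361.79
C = 361.79 / 0.218 = 1659.6 kg/h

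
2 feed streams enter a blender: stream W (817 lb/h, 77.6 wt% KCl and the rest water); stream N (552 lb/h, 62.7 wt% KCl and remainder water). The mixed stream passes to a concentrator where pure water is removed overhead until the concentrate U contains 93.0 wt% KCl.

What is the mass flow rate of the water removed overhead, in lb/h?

KCl entering = 817×0.776 + 552×0.627 = 980.1 lb/h.
All KCl reports to U, so U = 980.1/0.930 = 1053.9 lb/h.
Total feed = 1369 lb/h; overhead = 1369 − 1053.9 = 315.13 lb/h.

315.1 lb/h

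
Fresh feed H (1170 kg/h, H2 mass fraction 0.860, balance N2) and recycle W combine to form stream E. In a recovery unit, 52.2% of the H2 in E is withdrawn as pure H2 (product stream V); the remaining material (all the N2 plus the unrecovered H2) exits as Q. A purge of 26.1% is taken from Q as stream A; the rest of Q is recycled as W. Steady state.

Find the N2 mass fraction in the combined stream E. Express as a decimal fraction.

0.287

N2 enters only via H and leaves only via the purge: 1170×0.140 = 0.261×(N2 in Q), and the recovery unit passes all N2, so N2 in E = N2 in Q = 627.59 kg/h.
H2 in E: m_A = 1170×0.860 + (1−0.261)·(1−0.522)·m_A, so m_A = 1006.2/0.6468 = 1555.8 kg/h.
E = 1555.8 + 627.59 = 2183.3 kg/h.
N2 fraction in E = 627.59/2183.3 = 0.287.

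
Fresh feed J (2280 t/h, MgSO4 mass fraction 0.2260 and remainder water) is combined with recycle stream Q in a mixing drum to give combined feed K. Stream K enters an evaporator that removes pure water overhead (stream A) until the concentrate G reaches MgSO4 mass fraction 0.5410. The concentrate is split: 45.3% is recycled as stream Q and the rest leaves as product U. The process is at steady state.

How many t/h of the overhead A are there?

1328 t/h

Overall MgSO4 balance (none leaves overhead): MgSO4 in fresh feed = MgSO4 in product, i.e. 2280×0.226 = (1−0.453)·G·0.541.
G = 515.28/(0.541×0.547) = 1741.2 t/h.
Recycle Q = 0.453×1741.2 = 788.78 t/h.
Combined feed K = 2280 + 788.78 = 3068.8 t/h.
Overhead A = K − G = 3068.8 − 1741.2 = 1327.5 t/h.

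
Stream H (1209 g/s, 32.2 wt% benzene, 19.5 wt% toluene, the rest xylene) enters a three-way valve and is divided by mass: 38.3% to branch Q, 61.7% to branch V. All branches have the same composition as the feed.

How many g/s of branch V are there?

Branch V flow = 0.617×1209 = 745.95 g/s.

746 g/s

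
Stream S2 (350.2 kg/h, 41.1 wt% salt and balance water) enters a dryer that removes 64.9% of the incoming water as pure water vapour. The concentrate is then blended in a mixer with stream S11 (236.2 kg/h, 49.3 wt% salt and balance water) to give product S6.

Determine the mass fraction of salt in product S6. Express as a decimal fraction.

0.575

Vapour removed = 0.649×0.589×350.2 = 133.87 kg/h; concentrate = 216.33 kg/h.
salt reaching the mixer = 143.93 (from concentrate) + 236.2×0.493 = 260.38 kg/h.
Product flow = 216.33 + 236.2 = 452.53 kg/h; salt fraction = 0.575.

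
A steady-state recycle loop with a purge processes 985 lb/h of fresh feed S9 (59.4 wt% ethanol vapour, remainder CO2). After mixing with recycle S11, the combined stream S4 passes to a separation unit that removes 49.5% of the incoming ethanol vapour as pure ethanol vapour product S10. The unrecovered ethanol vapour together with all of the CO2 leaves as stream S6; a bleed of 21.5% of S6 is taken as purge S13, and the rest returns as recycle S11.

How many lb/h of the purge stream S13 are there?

CO2 enters only via S9 and leaves only via the purge: 985×0.406 = 0.215×(CO2 in S6), and the separation unit passes all CO2, so CO2 in S4 = CO2 in S6 = 1860 lb/h.
ethanol vapour in S4: m_A = 985×0.594 + (1−0.215)·(1−0.495)·m_A, so m_A = 585.09/0.6036 = 969.37 lb/h.
S6 = (1−0.495)×969.37 + 1860 = 2349.6 lb/h.
Purge S13 = 0.215×2349.6 = 505.16 lb/h.

505.2 lb/h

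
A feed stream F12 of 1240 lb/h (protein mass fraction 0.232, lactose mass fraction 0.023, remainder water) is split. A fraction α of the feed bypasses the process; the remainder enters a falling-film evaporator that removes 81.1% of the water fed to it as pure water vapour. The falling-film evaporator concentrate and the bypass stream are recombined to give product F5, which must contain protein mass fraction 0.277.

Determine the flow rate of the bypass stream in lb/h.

All 1240×0.232 = 287.68 lb/h of protein reaches F5, so F5 = 287.68/0.277 = 1038.6 lb/h and vapour = 201.44 lb/h.
The evaporator receives (1−α)·1240 of feed at 0.745 water and removes 0.811 of that water:
0.811×0.745×(1−α)×1240 = 201.44
(1−α) = 201.44/749.2 = 0.2689;  α = 0.7311.
Bypass flow = 0.7311×1240 = 906.59 lb/h.

906.6 lb/h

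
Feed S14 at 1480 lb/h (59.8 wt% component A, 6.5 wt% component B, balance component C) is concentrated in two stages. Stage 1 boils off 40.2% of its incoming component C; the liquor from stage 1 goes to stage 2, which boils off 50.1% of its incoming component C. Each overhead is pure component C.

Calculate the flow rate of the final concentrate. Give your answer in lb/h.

component C in feed = 1480×0.337 = 498.76 lb/h.
After stage 1: component C left = (1−0.402)×498.76 = 298.26; stream total = 1279.5 lb/h.
After stage 2: component C left = (1−0.501)×298.26 = 148.83; final concentrate = 1130.1 lb/h.

1130 lb/h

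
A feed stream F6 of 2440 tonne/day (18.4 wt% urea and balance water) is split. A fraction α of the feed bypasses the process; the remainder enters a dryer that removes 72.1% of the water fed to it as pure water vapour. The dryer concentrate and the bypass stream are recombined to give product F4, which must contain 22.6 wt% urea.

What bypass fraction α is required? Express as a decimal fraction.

All 2440×0.184 = 448.96 tonne/day of urea reaches F4, so F4 = 448.96/0.226 = 1986.5 tonne/day and vapour = 453.45 tonne/day.
The evaporator receives (1−α)·2440 of feed at 0.816 water and removes 0.721 of that water:
0.721×0.816×(1−α)×2440 = 453.45
(1−α) = 453.45/1435.5 = 0.3159;  α = 0.6841.

0.684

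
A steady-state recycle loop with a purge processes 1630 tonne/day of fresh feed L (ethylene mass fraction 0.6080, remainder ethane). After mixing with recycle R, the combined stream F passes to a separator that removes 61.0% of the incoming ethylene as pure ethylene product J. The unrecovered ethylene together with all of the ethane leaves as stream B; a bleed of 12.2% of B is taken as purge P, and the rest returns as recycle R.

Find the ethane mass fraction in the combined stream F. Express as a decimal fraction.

ethane enters only via L and leaves only via the purge: 1630×0.392 = 0.122×(ethane in B), and the separator passes all ethane, so ethane in F = ethane in B = 5237.4 tonne/day.
ethylene in F: m_A = 1630×0.608 + (1−0.122)·(1−0.610)·m_A, so m_A = 991.04/0.6576 = 1507.1 tonne/day.
F = 1507.1 + 5237.4 = 6744.5 tonne/day.
ethane fraction in F = 5237.4/6744.5 = 0.7765.

0.7765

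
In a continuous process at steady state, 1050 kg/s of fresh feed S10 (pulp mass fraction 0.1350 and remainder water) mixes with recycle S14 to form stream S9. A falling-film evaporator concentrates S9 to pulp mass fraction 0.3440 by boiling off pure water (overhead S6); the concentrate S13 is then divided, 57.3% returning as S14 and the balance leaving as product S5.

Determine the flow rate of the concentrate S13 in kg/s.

Overall pulp balance (none leaves overhead): pulp in fresh feed = pulp in product, i.e. 1050×0.135 = (1−0.573)·S13·0.344.
S13 = 141.75/(0.344×0.427) = 965.02 kg/s.

965 kg/s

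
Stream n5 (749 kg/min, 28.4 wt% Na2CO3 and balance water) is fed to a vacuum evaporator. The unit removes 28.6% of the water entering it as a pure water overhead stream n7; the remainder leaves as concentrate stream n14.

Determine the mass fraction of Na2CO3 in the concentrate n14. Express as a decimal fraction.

0.357

Na2CO3 is not removed: 749×0.284 = 212.72 kg/min of Na2CO3 enters n14.
water entering = 749×0.716 = 536.28 kg/min; overhead removed = 0.286×536.28 = 153.38 kg/min.
Concentrate = 749 − 153.38 = 595.62 kg/min.
Mass fraction = 212.72/595.62 = 0.357.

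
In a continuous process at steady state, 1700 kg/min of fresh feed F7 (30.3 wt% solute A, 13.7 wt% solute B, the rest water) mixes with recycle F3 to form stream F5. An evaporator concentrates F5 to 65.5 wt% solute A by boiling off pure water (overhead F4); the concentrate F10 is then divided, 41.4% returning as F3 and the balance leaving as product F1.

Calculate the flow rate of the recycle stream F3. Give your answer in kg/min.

Overall solute A balance (none leaves overhead): solute A in fresh feed = solute A in product, i.e. 1700×0.303 = (1−0.414)·F10·0.655.
F10 = 515.1/(0.655×0.586) = 1342 kg/min.
Recycle F3 = 0.414×1342 = 555.59 kg/min.

555.6 kg/min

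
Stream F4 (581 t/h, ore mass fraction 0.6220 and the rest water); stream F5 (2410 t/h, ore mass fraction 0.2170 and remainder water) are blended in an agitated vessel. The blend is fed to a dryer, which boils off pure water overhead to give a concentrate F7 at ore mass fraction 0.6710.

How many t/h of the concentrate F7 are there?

ore entering = 581×0.622 + 2410×0.217 = 884.35 t/h.
All ore reports to F7, so F7 = 884.35/0.671 = 1318 t/h.

1318 t/h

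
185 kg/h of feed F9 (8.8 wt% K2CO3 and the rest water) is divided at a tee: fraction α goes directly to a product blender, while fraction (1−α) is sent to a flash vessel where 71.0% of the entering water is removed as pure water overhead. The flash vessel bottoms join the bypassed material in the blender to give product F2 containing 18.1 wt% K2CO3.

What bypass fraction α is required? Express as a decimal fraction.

0.206

All 185×0.088 = 16.28 kg/h of K2CO3 reaches F2, so F2 = 16.28/0.181 = 89.945 kg/h and vapour = 95.055 kg/h.
The evaporator receives (1−α)·185 of feed at 0.912 water and removes 0.710 of that water:
0.710×0.912×(1−α)×185 = 95.055
(1−α) = 95.055/119.79 = 0.7935;  α = 0.2065.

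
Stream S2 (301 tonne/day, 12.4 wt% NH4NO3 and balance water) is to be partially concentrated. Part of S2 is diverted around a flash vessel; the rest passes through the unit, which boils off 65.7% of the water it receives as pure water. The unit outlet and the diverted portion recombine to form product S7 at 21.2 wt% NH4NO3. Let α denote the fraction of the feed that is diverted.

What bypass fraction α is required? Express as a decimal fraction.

All 301×0.124 = 37.324 tonne/day of NH4NO3 reaches S7, so S7 = 37.324/0.212 = 176.06 tonne/day and vapour = 124.94 tonne/day.
The evaporator receives (1−α)·301 of feed at 0.876 water and removes 0.657 of that water:
0.657×0.876×(1−α)×301 = 124.94
(1−α) = 124.94/173.24 = 0.7212;  α = 0.2788.

0.279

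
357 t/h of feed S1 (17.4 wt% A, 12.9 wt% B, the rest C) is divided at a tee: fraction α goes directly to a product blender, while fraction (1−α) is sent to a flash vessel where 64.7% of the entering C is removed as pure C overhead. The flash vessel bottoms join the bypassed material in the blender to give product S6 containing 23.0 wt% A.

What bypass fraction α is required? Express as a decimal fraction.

0.460

All 357×0.174 = 62.118 t/h of A reaches S6, so S6 = 62.118/0.230 = 270.08 t/h and vapour = 86.922 t/h.
The evaporator receives (1−α)·357 of feed at 0.697 C and removes 0.647 of that C:
0.647×0.697×(1−α)×357 = 86.922
(1−α) = 86.922/160.99 = 0.5399;  α = 0.4601.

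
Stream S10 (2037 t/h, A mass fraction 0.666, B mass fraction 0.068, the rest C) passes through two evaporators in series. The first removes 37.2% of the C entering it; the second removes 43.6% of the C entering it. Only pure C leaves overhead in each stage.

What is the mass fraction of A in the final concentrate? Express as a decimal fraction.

0.804

C in feed = 2037×0.266 = 541.84 t/h.
After stage 1: C left = (1−0.372)×541.84 = 340.28; stream total = 1835.4 t/h.
After stage 2: C left = (1−0.436)×340.28 = 191.92; final concentrate = 1687.1 t/h.
A fraction = 1356.6/1687.1 = 0.804.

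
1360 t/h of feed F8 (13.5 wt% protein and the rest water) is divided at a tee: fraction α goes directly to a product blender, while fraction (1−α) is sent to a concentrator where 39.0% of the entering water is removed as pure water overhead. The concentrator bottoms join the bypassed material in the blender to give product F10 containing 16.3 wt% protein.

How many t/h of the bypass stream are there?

All 1360×0.135 = 183.6 t/h of protein reaches F10, so F10 = 183.6/0.163 = 1126.4 t/h and vapour = 233.62 t/h.
The evaporator receives (1−α)·1360 of feed at 0.865 water and removes 0.390 of that water:
0.390×0.865×(1−α)×1360 = 233.62
(1−α) = 233.62/458.8 = 0.5092;  α = 0.4908.
Bypass flow = 0.4908×1360 = 667.49 t/h.

667.5 t/h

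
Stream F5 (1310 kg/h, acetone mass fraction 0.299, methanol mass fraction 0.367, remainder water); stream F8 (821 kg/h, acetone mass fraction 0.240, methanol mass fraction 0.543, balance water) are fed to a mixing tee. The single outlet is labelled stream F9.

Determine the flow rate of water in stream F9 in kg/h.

water out = water in = 1310×0.334 + 821×0.217 = 615.7 kg/h.

615.7 kg/h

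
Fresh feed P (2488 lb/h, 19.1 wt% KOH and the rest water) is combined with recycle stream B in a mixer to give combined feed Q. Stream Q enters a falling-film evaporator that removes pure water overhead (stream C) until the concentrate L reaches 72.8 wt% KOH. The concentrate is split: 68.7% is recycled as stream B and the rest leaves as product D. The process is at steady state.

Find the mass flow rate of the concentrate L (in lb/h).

2085 lb/h

Overall KOH balance (none leaves overhead): KOH in fresh feed = KOH in product, i.e. 2488×0.191 = (1−0.687)·L·0.728.
L = 475.21/(0.728×0.313) = 2085.5 lb/h.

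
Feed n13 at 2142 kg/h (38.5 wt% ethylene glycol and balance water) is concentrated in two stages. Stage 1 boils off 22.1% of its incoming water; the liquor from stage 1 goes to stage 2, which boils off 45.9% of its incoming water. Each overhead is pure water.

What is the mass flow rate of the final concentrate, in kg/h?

1380 kg/h

water in feed = 2142×0.615 = 1317.3 kg/h.
After stage 1: water left = (1−0.221)×1317.3 = 1026.2; stream total = 1850.9 kg/h.
After stage 2: water left = (1−0.459)×1026.2 = 555.17; final concentrate = 1379.8 kg/h.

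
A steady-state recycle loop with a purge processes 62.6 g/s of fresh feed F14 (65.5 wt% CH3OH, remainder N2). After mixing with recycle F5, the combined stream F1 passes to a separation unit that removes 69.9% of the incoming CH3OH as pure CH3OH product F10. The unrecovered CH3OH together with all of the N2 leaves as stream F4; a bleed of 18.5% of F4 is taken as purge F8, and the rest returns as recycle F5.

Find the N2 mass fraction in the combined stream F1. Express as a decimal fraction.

0.682

N2 enters only via F14 and leaves only via the purge: 62.6×0.345 = 0.185×(N2 in F4), and the separation unit passes all N2, so N2 in F1 = N2 in F4 = 116.74 g/s.
CH3OH in F1: m_A = 62.6×0.655 + (1−0.185)·(1−0.699)·m_A, so m_A = 41.003/0.7547 = 54.331 g/s.
F1 = 54.331 + 116.74 = 171.07 g/s.
N2 fraction in F1 = 116.74/171.07 = 0.682.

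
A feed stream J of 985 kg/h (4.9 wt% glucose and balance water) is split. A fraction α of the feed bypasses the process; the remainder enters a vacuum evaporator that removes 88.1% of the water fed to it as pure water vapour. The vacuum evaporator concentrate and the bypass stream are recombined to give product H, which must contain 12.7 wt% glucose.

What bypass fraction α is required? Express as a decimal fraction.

All 985×0.049 = 48.265 kg/h of glucose reaches H, so H = 48.265/0.127 = 380.04 kg/h and vapour = 604.96 kg/h.
The evaporator receives (1−α)·985 of feed at 0.951 water and removes 0.881 of that water:
0.881×0.951×(1−α)×985 = 604.96
(1−α) = 604.96/825.26 = 0.7331;  α = 0.2669.

0.267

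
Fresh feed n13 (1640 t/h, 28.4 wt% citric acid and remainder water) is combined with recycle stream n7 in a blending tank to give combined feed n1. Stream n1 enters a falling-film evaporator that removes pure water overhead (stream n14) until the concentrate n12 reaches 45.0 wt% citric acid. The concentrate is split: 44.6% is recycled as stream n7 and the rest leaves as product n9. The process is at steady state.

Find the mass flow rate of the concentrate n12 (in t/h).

Overall citric acid balance (none leaves overhead): citric acid in fresh feed = citric acid in product, i.e. 1640×0.284 = (1−0.446)·n12·0.450.
n12 = 465.76/(0.450×0.554) = 1868.3 t/h.

1868 t/h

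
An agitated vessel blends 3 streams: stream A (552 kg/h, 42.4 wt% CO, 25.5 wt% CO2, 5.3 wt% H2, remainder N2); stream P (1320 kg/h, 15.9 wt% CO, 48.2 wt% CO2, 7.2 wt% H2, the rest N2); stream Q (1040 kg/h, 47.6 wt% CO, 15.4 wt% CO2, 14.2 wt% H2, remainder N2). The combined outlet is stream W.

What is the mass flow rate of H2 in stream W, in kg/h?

H2 out = H2 in = 552×0.053 + 1320×0.072 + 1040×0.142 = 271.98 kg/h.

272 kg/h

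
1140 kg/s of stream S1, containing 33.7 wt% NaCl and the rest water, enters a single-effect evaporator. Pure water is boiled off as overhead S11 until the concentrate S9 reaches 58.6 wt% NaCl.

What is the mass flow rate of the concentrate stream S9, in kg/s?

655.6 kg/s

NaCl is conserved: 1140×0.337 = 384.18 kg/s all reports to the concentrate.
Concentrate = 384.18/(target fraction) = 655.6 kg/s.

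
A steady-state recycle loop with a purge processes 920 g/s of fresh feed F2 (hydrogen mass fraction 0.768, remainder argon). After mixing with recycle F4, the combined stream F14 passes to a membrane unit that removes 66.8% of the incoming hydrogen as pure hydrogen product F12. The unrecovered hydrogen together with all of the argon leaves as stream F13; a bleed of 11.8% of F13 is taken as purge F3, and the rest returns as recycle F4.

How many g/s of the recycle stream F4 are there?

1888 g/s

argon enters only via F2 and leaves only via the purge: 920×0.232 = 0.118×(argon in F13), and the membrane unit passes all argon, so argon in F14 = argon in F13 = 1808.8 g/s.
hydrogen in F14: m_A = 920×0.768 + (1−0.118)·(1−0.668)·m_A, so m_A = 706.56/0.7072 = 999.13 g/s.
F13 = (1−0.668)×999.13 + 1808.8 = 2140.5 g/s.
Recycle F4 = (1−0.118)×2140.5 = 1887.9 g/s.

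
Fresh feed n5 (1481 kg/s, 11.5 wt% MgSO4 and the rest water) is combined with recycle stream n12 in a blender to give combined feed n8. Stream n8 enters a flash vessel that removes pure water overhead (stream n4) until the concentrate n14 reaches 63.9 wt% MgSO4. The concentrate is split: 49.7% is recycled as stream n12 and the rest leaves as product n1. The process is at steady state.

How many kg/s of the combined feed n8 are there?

Overall MgSO4 balance (none leaves overhead): MgSO4 in fresh feed = MgSO4 in product, i.e. 1481×0.115 = (1−0.497)·n14·0.639.
n14 = 170.31/(0.639×0.503) = 529.89 kg/s.
Recycle n12 = 0.497×529.89 = 263.35 kg/s.
Combined feed n8 = 1481 + 263.35 = 1744.4 kg/s.

1744 kg/s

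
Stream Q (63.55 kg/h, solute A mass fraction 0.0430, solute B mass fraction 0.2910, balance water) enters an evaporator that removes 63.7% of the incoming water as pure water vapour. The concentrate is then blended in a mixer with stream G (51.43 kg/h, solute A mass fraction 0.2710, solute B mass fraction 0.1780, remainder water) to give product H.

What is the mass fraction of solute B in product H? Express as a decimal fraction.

0.3141

Vapour removed = 0.637×0.666×63.55 = 26.961 kg/h; concentrate = 36.589 kg/h.
solute B reaching the mixer = 18.493 (from concentrate) + 51.43×0.178 = 27.648 kg/h.
Product flow = 36.589 + 51.43 = 88.019 kg/h; solute B fraction = 0.3141.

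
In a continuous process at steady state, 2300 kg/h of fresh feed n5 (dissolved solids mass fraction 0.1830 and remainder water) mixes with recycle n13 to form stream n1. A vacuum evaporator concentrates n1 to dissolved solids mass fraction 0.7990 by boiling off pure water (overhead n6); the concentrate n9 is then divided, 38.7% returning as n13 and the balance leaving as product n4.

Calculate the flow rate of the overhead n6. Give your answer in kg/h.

Overall dissolved solids balance (none leaves overhead): dissolved solids in fresh feed = dissolved solids in product, i.e. 2300×0.183 = (1−0.387)·n9·0.799.
n9 = 420.9/(0.799×0.613) = 859.35 kg/h.
Recycle n13 = 0.387×859.35 = 332.57 kg/h.
Combined feed n1 = 2300 + 332.57 = 2632.6 kg/h.
Overhead n6 = n1 − n9 = 2632.6 − 859.35 = 1773.2 kg/h.

1773 kg/h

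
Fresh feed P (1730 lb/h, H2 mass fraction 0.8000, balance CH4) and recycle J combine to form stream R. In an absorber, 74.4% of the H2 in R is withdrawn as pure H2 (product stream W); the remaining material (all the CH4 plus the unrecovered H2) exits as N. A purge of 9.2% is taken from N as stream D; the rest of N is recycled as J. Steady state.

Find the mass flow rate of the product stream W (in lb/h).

1342 lb/h

H2 in R: m_A = 1730×0.800 + (1−0.092)·(1−0.744)·m_A, so m_A = 1384/0.7676 = 1803.1 lb/h.
Product W = 0.744×1803.1 = 1341.5 lb/h.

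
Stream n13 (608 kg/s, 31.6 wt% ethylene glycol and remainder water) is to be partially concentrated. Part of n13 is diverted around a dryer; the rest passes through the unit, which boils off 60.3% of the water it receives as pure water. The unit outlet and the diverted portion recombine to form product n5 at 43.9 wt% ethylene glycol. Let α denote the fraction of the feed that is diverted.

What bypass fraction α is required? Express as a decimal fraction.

All 608×0.316 = 192.13 kg/s of ethylene glycol reaches n5, so n5 = 192.13/0.439 = 437.65 kg/s and vapour = 170.35 kg/s.
The evaporator receives (1−α)·608 of feed at 0.684 water and removes 0.603 of that water:
0.603×0.684×(1−α)×608 = 170.35
(1−α) = 170.35/250.77 = 0.6793;  α = 0.3207.

0.321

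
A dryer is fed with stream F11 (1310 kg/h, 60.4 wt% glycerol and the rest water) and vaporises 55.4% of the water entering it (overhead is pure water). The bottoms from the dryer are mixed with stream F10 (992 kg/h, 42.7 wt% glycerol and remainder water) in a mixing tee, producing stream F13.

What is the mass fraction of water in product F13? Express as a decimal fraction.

0.397

Vapour removed = 0.554×0.396×1310 = 287.39 kg/h; concentrate = 1022.6 kg/h.
water reaching the mixer = 231.37 (from concentrate) + 992×0.573 = 799.78 kg/h.
Product flow = 1022.6 + 992 = 2014.6 kg/h; water fraction = 0.397.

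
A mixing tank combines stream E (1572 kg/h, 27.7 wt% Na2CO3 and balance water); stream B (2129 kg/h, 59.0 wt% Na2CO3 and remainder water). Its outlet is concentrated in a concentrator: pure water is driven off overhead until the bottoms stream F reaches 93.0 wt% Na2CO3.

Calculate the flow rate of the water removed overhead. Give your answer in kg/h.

Na2CO3 entering = 1572×0.277 + 2129×0.590 = 1691.6 kg/h.
All Na2CO3 reports to F, so F = 1691.6/0.930 = 1818.9 kg/h.
Total feed = 3701 kg/h; overhead = 3701 − 1818.9 = 1882.1 kg/h.

1882 kg/h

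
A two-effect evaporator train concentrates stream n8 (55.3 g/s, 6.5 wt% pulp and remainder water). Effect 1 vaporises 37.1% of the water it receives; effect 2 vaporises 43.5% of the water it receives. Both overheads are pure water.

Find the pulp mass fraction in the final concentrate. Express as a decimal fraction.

0.1636

water in feed = 55.3×0.935 = 51.706 g/s.
After stage 1: water left = (1−0.371)×51.706 = 32.523; stream total = 36.117 g/s.
After stage 2: water left = (1−0.435)×32.523 = 18.375; final concentrate = 21.97 g/s.
pulp fraction = 3.5945/21.97 = 0.1636.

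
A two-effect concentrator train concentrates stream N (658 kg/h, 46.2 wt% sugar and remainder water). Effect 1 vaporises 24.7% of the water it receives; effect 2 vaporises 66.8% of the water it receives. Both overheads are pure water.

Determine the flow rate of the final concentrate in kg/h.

water in feed = 658×0.538 = 354 kg/h.
After stage 1: water left = (1−0.247)×354 = 266.57; stream total = 570.56 kg/h.
After stage 2: water left = (1−0.668)×266.57 = 88.5; final concentrate = 392.5 kg/h.

392.5 kg/h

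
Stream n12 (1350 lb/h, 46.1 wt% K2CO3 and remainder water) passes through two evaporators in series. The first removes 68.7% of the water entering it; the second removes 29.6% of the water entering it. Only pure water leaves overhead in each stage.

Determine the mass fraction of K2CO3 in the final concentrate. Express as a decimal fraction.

0.795

water in feed = 1350×0.539 = 727.65 lb/h.
After stage 1: water left = (1−0.687)×727.65 = 227.75; stream total = 850.1 lb/h.
After stage 2: water left = (1−0.296)×227.75 = 160.34; final concentrate = 782.69 lb/h.
K2CO3 fraction = 622.35/782.69 = 0.795.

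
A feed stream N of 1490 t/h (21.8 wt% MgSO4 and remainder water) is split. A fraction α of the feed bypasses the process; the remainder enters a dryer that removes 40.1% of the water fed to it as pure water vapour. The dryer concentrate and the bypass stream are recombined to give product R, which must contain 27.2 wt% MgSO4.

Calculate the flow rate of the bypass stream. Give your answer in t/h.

546.7 t/h

All 1490×0.218 = 324.82 t/h of MgSO4 reaches R, so R = 324.82/0.272 = 1194.2 t/h and vapour = 295.81 t/h.
The evaporator receives (1−α)·1490 of feed at 0.782 water and removes 0.401 of that water:
0.401×0.782×(1−α)×1490 = 295.81
(1−α) = 295.81/467.24 = 0.6331;  α = 0.3669.
Bypass flow = 0.3669×1490 = 546.68 t/h.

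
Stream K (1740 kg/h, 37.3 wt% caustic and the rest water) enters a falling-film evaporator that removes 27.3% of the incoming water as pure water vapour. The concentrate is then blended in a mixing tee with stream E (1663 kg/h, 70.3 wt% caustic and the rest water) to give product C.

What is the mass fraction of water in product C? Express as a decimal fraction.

Vapour removed = 0.273×0.627×1740 = 297.84 kg/h; concentrate = 1442.2 kg/h.
water reaching the mixer = 793.14 (from concentrate) + 1663×0.297 = 1287.1 kg/h.
Product flow = 1442.2 + 1663 = 3105.2 kg/h; water fraction = 0.414.

0.414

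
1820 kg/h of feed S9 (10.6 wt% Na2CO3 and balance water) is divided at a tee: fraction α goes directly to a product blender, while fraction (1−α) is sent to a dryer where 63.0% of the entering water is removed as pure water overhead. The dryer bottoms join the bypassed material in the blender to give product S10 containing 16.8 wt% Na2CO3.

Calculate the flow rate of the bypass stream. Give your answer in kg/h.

All 1820×0.106 = 192.92 kg/h of Na2CO3 reaches S10, so S10 = 192.92/0.168 = 1148.3 kg/h and vapour = 671.67 kg/h.
The evaporator receives (1−α)·1820 of feed at 0.894 water and removes 0.630 of that water:
0.630×0.894×(1−α)×1820 = 671.67
(1−α) = 671.67/1025.1 = 0.6552;  α = 0.3448.
Bypass flow = 0.3448×1820 = 627.45 kg/h.

627.5 kg/h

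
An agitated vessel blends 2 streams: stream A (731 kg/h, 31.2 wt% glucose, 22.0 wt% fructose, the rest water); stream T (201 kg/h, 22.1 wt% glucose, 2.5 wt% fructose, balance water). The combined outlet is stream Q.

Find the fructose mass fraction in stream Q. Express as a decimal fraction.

Total flow out = 731 + 201 = 932 kg/h.
fructose in = 731×0.220 + 201×0.025 = 165.84 kg/h.
fructose mass fraction in Q = 165.84/932 = 0.1779.

0.1779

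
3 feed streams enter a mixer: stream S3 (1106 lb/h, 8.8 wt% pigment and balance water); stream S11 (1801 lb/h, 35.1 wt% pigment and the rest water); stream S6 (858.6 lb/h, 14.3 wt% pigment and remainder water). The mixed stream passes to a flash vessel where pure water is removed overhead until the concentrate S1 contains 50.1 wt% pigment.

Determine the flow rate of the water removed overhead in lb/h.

pigment entering = 1106×0.088 + 1801×0.351 + 858.6×0.143 = 852.26 lb/h.
All pigment reports to S1, so S1 = 852.26/0.501 = 1701.1 lb/h.
Total feed = 3765.6 lb/h; overhead = 3765.6 − 1701.1 = 2064.5 lb/h.

2064 lb/h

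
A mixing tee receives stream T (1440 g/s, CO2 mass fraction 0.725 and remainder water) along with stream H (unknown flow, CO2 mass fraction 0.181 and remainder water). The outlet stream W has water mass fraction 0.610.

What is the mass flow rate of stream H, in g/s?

2308 g/s

Let H be the unknown flow. Total out = 1440 + H.
water balance: 396 + 0.819·H = 0.610·(1440 + H)
(0.819 − 0.610)·H = 0.610×1440 − 396 = 482.4
H = 482.4 / 0.209 = 2308.1 g/s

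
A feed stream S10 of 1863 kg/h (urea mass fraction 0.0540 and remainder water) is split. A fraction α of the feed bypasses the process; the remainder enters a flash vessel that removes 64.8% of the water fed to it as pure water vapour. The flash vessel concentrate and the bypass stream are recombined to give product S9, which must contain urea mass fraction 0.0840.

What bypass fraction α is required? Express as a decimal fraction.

0.417

All 1863×0.054 = 100.6 kg/h of urea reaches S9, so S9 = 100.6/0.084 = 1197.6 kg/h and vapour = 665.36 kg/h.
The evaporator receives (1−α)·1863 of feed at 0.946 water and removes 0.648 of that water:
0.648×0.946×(1−α)×1863 = 665.36
(1−α) = 665.36/1142 = 0.5826;  α = 0.4174.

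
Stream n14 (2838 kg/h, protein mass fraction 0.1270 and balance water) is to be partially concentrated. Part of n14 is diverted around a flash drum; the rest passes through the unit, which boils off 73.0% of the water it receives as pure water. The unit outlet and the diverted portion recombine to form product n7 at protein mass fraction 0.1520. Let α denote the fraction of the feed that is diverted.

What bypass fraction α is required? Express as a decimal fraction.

0.742

All 2838×0.127 = 360.43 kg/h of protein reaches n7, so n7 = 360.43/0.152 = 2371.2 kg/h and vapour = 466.78 kg/h.
The evaporator receives (1−α)·2838 of feed at 0.873 water and removes 0.730 of that water:
0.730×0.873×(1−α)×2838 = 466.78
(1−α) = 466.78/1808.6 = 0.2581;  α = 0.7419.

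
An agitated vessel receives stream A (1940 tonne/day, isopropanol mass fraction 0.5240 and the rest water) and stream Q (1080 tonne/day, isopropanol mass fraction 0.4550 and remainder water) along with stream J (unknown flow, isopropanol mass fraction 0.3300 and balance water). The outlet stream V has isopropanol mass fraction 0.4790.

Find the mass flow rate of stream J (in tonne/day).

411.9 tonne/day

Let J be the unknown flow. Total out = 3020 + J.
isopropanol balance: 1508 + 0.330·J = 0.479·(3020 + J)
(0.330 − 0.479)·J = 0.479×3020 − 1508 = -61.38
J = -61.38 / -0.149 = 411.95 tonne/day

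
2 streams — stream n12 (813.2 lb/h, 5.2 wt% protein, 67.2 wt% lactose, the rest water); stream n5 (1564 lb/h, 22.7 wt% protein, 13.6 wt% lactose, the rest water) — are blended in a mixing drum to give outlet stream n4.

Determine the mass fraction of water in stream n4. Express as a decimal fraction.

0.514

Total flow out = 813.2 + 1564 = 2377.2 lb/h.
water in = 813.2×0.276 + 1564×0.637 = 1220.7 lb/h.
water mass fraction in n4 = 1220.7/2377.2 = 0.514.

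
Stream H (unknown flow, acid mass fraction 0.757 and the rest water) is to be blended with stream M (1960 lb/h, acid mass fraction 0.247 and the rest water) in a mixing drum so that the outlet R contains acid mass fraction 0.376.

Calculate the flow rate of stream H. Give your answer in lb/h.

Let H be the unknown flow. Total out = 1960 + H.
acid balance: 484.12 + 0.757·H = 0.376·(1960 + H)
(0.757 − 0.376)·H = 0.376×1960 − 484.12 = 252.84
H = 252.84 / 0.381 = 663.62 lb/h

663.6 lb/h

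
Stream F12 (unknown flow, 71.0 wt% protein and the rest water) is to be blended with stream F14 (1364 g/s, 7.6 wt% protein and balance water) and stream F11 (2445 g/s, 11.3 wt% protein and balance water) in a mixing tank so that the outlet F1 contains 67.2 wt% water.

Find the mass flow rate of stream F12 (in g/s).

2276 g/s

Let F12 be the unknown flow. Total out = 3809 + F12.
water balance: 3429.1 + 0.290·F12 = 0.672·(3809 + F12)
(0.290 − 0.672)·F12 = 0.672×3809 − 3429.1 = -869.4
F12 = -869.4 / -0.382 = 2275.9 g/s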